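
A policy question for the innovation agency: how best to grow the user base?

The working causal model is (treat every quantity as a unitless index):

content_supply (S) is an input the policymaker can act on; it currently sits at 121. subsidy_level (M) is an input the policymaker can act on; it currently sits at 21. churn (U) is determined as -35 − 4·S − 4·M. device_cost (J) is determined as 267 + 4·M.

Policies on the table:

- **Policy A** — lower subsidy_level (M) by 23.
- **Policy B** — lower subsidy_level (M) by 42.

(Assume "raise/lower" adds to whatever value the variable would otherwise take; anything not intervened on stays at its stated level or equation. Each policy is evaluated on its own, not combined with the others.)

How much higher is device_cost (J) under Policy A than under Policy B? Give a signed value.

76

Policy A (M − 23):
  M = 21 − 23 = -2
  J = 267 + 4·(-2) = 259
Policy B (M − 42):
  M = 21 − 42 = -21
  J = 267 + 4·(-21) = 183
J: 259 − 183 = 76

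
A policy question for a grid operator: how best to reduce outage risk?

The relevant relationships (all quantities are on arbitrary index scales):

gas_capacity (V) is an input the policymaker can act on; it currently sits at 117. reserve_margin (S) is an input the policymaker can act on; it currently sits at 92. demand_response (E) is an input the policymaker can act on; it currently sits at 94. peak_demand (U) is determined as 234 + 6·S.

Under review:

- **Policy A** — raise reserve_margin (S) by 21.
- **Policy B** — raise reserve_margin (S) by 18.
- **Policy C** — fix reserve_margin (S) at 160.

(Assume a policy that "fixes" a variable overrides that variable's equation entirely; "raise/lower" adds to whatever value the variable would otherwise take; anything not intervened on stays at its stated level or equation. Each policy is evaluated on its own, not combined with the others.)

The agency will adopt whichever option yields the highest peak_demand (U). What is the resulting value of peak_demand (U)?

1194

Policy A (S + 21):
  S = 92 + 21 = 113
  U = 234 + 6·113 = 912
Policy B (S + 18):
  S = 92 + 18 = 110
  U = 234 + 6·110 = 894
Policy C (S := 160):
  S = 160
  U = 234 + 6·160 = 1194
Comparing — Policy A: U=912, Policy B: U=894, Policy C: U=1194. Highest is 1194 (Policy C).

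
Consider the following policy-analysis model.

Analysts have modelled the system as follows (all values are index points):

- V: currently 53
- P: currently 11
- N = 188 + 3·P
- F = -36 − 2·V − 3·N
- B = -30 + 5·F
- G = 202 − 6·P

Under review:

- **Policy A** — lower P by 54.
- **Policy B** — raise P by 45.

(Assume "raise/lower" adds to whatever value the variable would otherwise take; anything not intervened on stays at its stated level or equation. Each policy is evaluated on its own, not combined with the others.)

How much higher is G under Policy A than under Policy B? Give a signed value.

Policy A (P − 54):
  P = 11 − 54 = -43
  G = 202 − 6·(-43) = 460
Policy B (P + 45):
  P = 11 + 45 = 56
  G = 202 − 6·56 = -134
G: 460 − (-134) = 594

594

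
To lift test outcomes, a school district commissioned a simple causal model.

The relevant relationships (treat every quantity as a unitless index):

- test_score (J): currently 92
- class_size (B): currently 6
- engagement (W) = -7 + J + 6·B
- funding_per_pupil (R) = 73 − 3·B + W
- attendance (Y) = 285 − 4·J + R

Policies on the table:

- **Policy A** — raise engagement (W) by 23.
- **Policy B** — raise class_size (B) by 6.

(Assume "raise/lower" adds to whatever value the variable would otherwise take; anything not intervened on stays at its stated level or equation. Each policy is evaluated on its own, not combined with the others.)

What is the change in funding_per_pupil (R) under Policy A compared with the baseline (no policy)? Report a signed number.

Baseline:
  J = 92
  B = 6
  W = -7 + 92 + 6·6 = 121
  R = 73 − 3·6 + 121 = 176
Policy A (W + 23):
  J = 92
  B = 6
  W = -7 + 92 + 6·6 (+23 from intervention) = 144
  R = 73 − 3·6 + 144 = 199
Change in R: 199 − 176 = 23

23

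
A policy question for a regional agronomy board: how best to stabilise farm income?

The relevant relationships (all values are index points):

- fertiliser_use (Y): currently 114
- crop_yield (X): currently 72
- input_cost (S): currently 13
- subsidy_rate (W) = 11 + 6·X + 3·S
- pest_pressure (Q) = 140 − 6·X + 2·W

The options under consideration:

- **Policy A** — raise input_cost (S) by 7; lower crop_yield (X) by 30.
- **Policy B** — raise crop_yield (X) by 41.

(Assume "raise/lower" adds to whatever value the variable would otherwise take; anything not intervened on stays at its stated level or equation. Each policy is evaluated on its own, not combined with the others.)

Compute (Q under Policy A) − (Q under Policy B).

Policy A (S + 7, X − 30):
  X = 72 − 30 = 42
  S = 13 + 7 = 20
  W = 11 + 6·42 + 3·20 = 323
  Q = 140 − 6·42 + 2·323 = 534
Policy B (X + 41):
  X = 72 + 41 = 113
  S = 13
  W = 11 + 6·113 + 3·13 = 728
  Q = 140 − 6·113 + 2·728 = 918
Q: 534 − 918 = -384

-384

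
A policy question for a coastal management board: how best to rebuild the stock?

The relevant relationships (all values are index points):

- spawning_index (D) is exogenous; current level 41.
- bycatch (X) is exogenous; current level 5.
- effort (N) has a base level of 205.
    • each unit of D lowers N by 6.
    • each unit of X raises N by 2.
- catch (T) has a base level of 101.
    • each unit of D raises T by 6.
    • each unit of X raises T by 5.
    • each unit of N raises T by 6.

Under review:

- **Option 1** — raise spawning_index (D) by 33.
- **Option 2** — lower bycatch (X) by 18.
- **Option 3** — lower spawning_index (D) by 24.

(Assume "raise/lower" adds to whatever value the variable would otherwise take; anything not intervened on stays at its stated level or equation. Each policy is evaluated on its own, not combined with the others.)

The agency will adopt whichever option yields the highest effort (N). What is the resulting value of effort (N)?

Option 1 (D + 33):
  D = 41 + 33 = 74
  X = 5
  N = 205 − 6·74 + 2·5 = -229
Option 2 (X − 18):
  D = 41
  X = 5 − 18 = -13
  N = 205 − 6·41 + 2·(-13) = -67
Option 3 (D − 24):
  D = 41 − 24 = 17
  X = 5
  N = 205 − 6·17 + 2·5 = 113
Comparing — Option 1: N=-229, Option 2: N=-67, Option 3: N=113. Highest is 113 (Option 3).

113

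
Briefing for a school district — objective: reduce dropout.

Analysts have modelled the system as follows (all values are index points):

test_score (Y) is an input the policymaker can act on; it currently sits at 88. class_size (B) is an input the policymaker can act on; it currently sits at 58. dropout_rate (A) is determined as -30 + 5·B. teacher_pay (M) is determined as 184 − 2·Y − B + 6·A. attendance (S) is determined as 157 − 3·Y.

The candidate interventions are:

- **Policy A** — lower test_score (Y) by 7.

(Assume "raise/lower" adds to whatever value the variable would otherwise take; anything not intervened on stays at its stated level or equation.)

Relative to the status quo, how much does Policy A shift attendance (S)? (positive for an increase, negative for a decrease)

21

Baseline:
  Y = 88
  S = 157 − 3·88 = -107
Policy A (Y − 7):
  Y = 88 − 7 = 81
  S = 157 − 3·81 = -86
Change in S: -86 − (-107) = 21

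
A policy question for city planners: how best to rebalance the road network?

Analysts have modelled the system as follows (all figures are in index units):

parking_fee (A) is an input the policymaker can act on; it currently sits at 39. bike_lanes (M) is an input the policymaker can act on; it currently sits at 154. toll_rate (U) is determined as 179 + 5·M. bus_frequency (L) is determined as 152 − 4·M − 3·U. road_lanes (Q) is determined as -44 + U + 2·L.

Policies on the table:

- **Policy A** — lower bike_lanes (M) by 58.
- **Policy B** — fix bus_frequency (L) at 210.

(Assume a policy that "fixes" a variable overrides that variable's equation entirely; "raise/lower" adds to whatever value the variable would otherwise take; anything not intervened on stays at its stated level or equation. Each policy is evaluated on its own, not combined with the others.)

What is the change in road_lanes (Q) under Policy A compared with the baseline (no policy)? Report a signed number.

1914

Baseline:
  M = 154
  U = 179 + 5·154 = 949
  L = 152 − 4·154 − 3·949 = -3311
  Q = -44 + 949 + 2·(-3311) = -5717
Policy A (M − 58):
  M = 154 − 58 = 96
  U = 179 + 5·96 = 659
  L = 152 − 4·96 − 3·659 = -2209
  Q = -44 + 659 + 2·(-2209) = -3803
Change in Q: -3803 − (-5717) = 1914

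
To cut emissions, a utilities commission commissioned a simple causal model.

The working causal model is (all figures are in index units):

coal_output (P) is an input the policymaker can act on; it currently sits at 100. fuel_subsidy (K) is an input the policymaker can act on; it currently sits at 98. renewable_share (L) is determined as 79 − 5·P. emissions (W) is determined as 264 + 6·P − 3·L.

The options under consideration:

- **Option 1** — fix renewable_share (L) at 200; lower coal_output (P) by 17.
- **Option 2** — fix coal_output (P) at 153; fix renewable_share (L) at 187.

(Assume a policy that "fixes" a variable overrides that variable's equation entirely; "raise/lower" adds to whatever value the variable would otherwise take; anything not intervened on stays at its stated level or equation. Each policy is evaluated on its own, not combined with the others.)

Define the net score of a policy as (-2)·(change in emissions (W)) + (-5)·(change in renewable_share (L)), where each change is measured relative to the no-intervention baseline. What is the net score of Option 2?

-28

Baseline:
  P = 100
  L = 79 − 5·100 = -421
  W = 264 + 6·100 − 3·(-421) = 2127
Option 2 (P := 153, L := 187):
  P = 153
  L = 187
  W = 264 + 6·153 − 3·187 = 621
ΔW = 621 − 2127 = -1506; ΔL = 187 − (-421) = 608
Score = (-2)·(-1506) + (-5)·608 = -28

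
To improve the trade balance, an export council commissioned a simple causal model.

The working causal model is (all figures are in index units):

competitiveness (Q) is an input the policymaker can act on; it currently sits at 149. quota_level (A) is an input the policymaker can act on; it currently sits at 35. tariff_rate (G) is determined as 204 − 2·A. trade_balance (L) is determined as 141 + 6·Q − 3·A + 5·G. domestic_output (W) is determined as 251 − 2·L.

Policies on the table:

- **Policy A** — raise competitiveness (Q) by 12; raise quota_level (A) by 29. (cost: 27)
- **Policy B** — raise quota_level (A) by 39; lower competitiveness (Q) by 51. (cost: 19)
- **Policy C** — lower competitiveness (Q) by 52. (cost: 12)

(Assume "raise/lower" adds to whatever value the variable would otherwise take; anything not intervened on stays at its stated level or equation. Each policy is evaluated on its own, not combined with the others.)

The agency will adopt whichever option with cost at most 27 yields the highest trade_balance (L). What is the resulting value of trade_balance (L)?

1295

Policy A (Q + 12, A + 29):
  Q = 149 + 12 = 161
  A = 35 + 29 = 64
  G = 204 − 2·64 = 76
  L = 141 + 6·161 − 3·64 + 5·76 = 1295
Policy B (A + 39, Q − 51):
  Q = 149 − 51 = 98
  A = 35 + 39 = 74
  G = 204 − 2·74 = 56
  L = 141 + 6·98 − 3·74 + 5·56 = 787
Policy C (Q − 52):
  Q = 149 − 52 = 97
  A = 35
  G = 204 − 2·35 = 134
  L = 141 + 6·97 − 3·35 + 5·134 = 1288
Comparing — Policy A: L=1295, Policy B: L=787, Policy C: L=1288. Highest is 1295 (Policy A).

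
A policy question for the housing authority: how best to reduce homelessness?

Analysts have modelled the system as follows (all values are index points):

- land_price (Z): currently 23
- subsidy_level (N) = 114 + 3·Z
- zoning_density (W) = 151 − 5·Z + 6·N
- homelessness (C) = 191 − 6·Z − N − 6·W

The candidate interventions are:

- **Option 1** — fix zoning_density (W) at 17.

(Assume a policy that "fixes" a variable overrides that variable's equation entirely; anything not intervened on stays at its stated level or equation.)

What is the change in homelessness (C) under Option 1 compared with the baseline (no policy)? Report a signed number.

Baseline:
  Z = 23
  N = 114 + 3·23 = 183
  W = 151 − 5·23 + 6·183 = 1134
  C = 191 − 6·23 − 183 − 6·1134 = -6934
Option 1 (W := 17):
  Z = 23
  N = 114 + 3·23 = 183
  W = 17
  C = 191 − 6·23 − 183 − 6·17 = -232
Change in C: -232 − (-6934) = 6702

6702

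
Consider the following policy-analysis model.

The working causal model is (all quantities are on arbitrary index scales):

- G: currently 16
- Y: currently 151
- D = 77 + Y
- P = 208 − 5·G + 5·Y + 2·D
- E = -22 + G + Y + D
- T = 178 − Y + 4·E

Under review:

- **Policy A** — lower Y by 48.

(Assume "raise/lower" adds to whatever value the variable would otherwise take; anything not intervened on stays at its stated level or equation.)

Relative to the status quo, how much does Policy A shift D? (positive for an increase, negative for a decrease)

-48

Baseline:
  Y = 151
  D = 77 + 151 = 228
Policy A (Y − 48):
  Y = 151 − 48 = 103
  D = 77 + 103 = 180
Change in D: 180 − 228 = -48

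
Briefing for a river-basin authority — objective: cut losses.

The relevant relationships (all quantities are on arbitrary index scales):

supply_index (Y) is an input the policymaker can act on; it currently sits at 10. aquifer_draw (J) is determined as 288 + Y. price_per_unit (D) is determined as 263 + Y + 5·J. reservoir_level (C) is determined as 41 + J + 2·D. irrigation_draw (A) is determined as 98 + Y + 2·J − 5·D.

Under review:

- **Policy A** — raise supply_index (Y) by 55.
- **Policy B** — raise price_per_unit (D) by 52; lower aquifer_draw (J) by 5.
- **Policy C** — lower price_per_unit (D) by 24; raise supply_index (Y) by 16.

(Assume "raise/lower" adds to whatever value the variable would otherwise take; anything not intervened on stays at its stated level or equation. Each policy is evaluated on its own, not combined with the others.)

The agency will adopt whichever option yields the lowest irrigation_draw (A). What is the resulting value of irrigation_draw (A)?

Policy A (Y + 55):
  Y = 10 + 55 = 65
  J = 288 + 65 = 353
  D = 263 + 65 + 5·353 = 2093
  A = 98 + 65 + 2·353 − 5·2093 = -9596
Policy B (D + 52, J − 5):
  Y = 10
  J = 288 + 10 (−5 from intervention) = 293
  D = 263 + 10 + 5·293 (+52 from intervention) = 1790
  A = 98 + 10 + 2·293 − 5·1790 = -8256
Policy C (D − 24, Y + 16):
  Y = 10 + 16 = 26
  J = 288 + 26 = 314
  D = 263 + 26 + 5·314 (−24 from intervention) = 1835
  A = 98 + 26 + 2·314 − 5·1835 = -8423
Comparing — Policy A: A=-9596, Policy B: A=-8256, Policy C: A=-8423. Lowest is -9596 (Policy A).

-9596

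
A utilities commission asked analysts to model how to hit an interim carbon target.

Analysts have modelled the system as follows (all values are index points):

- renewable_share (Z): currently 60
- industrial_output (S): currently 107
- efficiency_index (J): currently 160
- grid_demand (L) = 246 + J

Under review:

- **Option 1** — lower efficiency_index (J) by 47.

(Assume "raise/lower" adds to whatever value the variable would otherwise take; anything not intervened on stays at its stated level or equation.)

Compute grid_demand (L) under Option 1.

Option 1 (J − 47):
  J = 160 − 47 = 113
  L = 246 + 113 = 359

359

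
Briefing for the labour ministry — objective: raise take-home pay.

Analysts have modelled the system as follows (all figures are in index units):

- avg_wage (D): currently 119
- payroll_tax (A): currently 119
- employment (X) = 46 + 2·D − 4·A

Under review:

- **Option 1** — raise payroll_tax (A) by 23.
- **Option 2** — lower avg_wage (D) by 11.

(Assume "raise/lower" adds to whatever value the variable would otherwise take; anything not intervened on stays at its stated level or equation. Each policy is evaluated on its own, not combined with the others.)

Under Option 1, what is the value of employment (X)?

-284

Option 1 (A + 23):
  D = 119
  A = 119 + 23 = 142
  X = 46 + 2·119 − 4·142 = -284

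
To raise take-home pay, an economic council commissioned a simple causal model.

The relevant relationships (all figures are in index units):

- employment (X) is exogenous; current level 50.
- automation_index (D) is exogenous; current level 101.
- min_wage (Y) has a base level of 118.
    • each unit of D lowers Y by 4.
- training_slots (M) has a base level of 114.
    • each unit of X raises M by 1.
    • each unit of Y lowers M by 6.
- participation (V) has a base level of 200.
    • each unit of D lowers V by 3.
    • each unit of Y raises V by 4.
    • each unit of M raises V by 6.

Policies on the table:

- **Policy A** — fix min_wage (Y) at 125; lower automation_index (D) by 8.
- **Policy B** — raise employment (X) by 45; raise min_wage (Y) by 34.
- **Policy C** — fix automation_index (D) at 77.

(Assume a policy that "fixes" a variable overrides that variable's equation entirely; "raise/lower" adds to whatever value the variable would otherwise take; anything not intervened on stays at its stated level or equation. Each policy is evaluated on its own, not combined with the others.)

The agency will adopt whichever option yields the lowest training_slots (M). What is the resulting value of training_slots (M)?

Policy A (Y := 125, D − 8):
  X = 50
  D = 101 − 8 = 93
  Y = 125
  M = 114 + 50 − 6·125 = -586
Policy B (X + 45, Y + 34):
  X = 50 + 45 = 95
  D = 101
  Y = 118 − 4·101 (+34 from intervention) = -252
  M = 114 + 95 − 6·(-252) = 1721
Policy C (D := 77):
  X = 50
  D = 77
  Y = 118 − 4·77 = -190
  M = 114 + 50 − 6·(-190) = 1304
Comparing — Policy A: M=-586, Policy B: M=1721, Policy C: M=1304. Lowest is -586 (Policy A).

-586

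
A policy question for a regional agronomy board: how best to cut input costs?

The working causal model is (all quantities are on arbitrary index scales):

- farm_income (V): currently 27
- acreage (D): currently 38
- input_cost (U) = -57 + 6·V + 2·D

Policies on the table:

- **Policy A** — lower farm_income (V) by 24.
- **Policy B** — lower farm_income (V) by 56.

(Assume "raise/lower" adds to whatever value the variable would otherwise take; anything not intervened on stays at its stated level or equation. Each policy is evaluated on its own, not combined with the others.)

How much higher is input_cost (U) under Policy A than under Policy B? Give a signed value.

192

Policy A (V − 24):
  V = 27 − 24 = 3
  D = 38
  U = -57 + 6·3 + 2·38 = 37
Policy B (V − 56):
  V = 27 − 56 = -29
  D = 38
  U = -57 + 6·(-29) + 2·38 = -155
U: 37 − (-155) = 192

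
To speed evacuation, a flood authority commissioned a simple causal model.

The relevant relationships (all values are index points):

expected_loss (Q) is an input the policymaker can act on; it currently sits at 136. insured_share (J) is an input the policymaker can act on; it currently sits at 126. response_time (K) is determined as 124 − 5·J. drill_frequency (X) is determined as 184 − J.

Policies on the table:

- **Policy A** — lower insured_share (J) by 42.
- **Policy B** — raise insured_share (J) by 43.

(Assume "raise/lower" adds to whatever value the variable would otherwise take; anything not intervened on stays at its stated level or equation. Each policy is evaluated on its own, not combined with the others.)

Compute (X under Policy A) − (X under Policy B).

Policy A (J − 42):
  J = 126 − 42 = 84
  X = 184 − 84 = 100
Policy B (J + 43):
  J = 126 + 43 = 169
  X = 184 − 169 = 15
X: 100 − 15 = 85

85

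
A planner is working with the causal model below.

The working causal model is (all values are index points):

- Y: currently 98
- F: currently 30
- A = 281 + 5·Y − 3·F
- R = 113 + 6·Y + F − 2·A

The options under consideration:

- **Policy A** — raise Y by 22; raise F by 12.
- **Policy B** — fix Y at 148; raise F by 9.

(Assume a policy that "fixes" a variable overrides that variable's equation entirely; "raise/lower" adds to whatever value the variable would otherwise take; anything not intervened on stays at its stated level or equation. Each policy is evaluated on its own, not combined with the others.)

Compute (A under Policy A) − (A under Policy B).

Policy A (Y + 22, F + 12):
  Y = 98 + 22 = 120
  F = 30 + 12 = 42
  A = 281 + 5·120 − 3·42 = 755
Policy B (Y := 148, F + 9):
  Y = 148
  F = 30 + 9 = 39
  A = 281 + 5·148 − 3·39 = 904
A: 755 − 904 = -149

-149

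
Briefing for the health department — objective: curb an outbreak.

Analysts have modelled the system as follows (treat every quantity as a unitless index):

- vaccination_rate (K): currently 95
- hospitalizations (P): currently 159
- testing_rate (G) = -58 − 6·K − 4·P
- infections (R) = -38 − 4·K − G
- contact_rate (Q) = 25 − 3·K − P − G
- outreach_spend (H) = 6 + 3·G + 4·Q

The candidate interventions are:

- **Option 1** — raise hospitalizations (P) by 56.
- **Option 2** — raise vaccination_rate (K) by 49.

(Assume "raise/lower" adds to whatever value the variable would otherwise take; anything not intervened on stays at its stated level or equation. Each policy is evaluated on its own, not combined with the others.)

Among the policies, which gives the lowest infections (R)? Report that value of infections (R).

944

Option 1 (P + 56):
  K = 95
  P = 159 + 56 = 215
  G = -58 − 6·95 − 4·215 = -1488
  R = -38 − 4·95 − (-1488) = 1070
Option 2 (K + 49):
  K = 95 + 49 = 144
  P = 159
  G = -58 − 6·144 − 4·159 = -1558
  R = -38 − 4·144 − (-1558) = 944
Comparing — Option 1: R=1070, Option 2: R=944. Lowest is 944 (Option 2).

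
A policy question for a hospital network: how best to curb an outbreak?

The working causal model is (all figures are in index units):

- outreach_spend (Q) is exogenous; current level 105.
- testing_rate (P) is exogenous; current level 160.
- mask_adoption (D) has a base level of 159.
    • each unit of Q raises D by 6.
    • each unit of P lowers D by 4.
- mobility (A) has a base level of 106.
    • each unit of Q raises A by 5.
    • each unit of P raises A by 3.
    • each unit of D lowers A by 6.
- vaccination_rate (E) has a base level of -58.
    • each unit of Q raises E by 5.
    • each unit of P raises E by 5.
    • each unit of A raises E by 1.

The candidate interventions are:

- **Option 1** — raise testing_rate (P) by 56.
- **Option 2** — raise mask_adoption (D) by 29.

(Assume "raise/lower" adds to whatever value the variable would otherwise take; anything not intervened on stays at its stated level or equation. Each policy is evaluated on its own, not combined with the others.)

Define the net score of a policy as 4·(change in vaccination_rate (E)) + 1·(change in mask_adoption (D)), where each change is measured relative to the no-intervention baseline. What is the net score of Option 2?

Baseline:
  Q = 105
  P = 160
  D = 159 + 6·105 − 4·160 = 149
  A = 106 + 5·105 + 3·160 − 6·149 = 217
  E = -58 + 5·105 + 5·160 + 217 = 1484
Option 2 (D + 29):
  Q = 105
  P = 160
  D = 159 + 6·105 − 4·160 (+29 from intervention) = 178
  A = 106 + 5·105 + 3·160 − 6·178 = 43
  E = -58 + 5·105 + 5·160 + 43 = 1310
ΔE = 1310 − 1484 = -174; ΔD = 178 − 149 = 29
Score = 4·(-174) + 1·29 = -667

-667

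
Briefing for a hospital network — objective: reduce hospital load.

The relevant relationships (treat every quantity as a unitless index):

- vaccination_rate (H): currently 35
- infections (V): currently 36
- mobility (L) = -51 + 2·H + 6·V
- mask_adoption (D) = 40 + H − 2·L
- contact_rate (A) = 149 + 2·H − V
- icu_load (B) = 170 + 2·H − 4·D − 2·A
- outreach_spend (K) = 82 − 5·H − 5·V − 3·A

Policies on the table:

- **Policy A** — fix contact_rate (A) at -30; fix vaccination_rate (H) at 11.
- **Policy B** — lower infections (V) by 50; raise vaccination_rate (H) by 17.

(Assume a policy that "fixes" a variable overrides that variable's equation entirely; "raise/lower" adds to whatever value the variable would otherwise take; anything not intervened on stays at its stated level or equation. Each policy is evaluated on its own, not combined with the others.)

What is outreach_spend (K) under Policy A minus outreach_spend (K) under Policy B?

846

Policy A (A := -30, H := 11):
  H = 11
  V = 36
  A = -30
  K = 82 − 5·11 − 5·36 − 3·(-30) = -63
Policy B (V − 50, H + 17):
  H = 35 + 17 = 52
  V = 36 − 50 = -14
  A = 149 + 2·52 − (-14) = 267
  K = 82 − 5·52 − 5·(-14) − 3·267 = -909
K: -63 − (-909) = 846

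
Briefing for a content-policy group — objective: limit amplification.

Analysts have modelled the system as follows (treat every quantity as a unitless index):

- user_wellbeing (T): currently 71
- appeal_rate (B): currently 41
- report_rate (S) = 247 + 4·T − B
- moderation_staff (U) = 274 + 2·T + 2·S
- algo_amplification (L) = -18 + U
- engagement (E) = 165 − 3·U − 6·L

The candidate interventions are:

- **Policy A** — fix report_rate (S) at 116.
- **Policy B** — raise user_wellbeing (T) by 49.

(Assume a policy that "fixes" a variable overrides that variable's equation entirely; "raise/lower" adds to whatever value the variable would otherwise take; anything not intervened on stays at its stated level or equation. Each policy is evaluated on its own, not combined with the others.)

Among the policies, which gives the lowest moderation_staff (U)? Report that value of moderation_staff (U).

648

Policy A (S := 116):
  T = 71
  B = 41
  S = 116
  U = 274 + 2·71 + 2·116 = 648
Policy B (T + 49):
  T = 71 + 49 = 120
  B = 41
  S = 247 + 4·120 − 41 = 686
  U = 274 + 2·120 + 2·686 = 1886
Comparing — Policy A: U=648, Policy B: U=1886. Lowest is 648 (Policy A).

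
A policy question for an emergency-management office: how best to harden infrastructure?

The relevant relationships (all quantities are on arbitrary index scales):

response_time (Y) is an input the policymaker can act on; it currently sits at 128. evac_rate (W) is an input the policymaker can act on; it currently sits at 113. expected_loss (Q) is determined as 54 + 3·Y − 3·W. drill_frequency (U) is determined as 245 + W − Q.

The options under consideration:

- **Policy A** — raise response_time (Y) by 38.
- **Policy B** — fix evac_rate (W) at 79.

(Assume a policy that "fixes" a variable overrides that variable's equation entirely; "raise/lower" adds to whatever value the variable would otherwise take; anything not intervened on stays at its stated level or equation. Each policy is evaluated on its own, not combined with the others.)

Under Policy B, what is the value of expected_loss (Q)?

Policy B (W := 79):
  Y = 128
  W = 79
  Q = 54 + 3·128 − 3·79 = 201

201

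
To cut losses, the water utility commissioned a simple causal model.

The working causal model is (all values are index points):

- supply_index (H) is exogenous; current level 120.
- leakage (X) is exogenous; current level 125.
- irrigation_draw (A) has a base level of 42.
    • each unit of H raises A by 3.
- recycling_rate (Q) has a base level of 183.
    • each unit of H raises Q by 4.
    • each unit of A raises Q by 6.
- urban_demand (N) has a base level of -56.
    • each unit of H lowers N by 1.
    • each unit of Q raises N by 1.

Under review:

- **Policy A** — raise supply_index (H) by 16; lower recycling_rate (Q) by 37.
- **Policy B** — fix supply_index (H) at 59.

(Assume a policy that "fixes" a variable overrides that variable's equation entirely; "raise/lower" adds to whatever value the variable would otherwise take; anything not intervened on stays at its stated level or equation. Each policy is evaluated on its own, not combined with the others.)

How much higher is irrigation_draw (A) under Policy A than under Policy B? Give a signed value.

231

Policy A (H + 16, Q − 37):
  H = 120 + 16 = 136
  A = 42 + 3·136 = 450
Policy B (H := 59):
  H = 59
  A = 42 + 3·59 = 219
A: 450 − 219 = 231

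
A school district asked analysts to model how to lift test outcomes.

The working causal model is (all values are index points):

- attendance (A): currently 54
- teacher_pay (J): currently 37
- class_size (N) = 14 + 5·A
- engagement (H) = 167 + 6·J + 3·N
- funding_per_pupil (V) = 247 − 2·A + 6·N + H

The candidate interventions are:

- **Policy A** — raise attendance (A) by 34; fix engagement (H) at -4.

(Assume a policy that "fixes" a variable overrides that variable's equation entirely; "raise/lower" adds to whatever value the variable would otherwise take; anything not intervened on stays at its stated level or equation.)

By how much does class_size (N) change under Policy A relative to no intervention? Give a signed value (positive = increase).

170

Baseline:
  A = 54
  N = 14 + 5·54 = 284
Policy A (A + 34, H := -4):
  A = 54 + 34 = 88
  N = 14 + 5·88 = 454
Change in N: 454 − 284 = 170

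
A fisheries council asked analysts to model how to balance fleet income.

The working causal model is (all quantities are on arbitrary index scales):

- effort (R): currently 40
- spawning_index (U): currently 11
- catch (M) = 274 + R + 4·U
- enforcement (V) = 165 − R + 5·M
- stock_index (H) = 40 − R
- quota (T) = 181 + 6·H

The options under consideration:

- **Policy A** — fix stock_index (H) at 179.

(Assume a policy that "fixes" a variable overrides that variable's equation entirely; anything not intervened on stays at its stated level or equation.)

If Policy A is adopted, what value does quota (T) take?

Policy A (H := 179):
  R = 40
  H = 179
  T = 181 + 6·179 = 1255

1255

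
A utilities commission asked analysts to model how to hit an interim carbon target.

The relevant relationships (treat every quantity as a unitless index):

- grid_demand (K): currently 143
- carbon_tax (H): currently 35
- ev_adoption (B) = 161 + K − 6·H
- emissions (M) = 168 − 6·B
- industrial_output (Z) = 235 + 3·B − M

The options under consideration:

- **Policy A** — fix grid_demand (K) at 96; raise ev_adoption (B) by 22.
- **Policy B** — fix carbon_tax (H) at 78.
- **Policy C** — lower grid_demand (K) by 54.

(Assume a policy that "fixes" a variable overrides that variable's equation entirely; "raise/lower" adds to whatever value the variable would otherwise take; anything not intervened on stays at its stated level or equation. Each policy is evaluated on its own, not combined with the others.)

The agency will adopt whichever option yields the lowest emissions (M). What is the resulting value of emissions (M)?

-246

Policy A (K := 96, B + 22):
  K = 96
  H = 35
  B = 161 + 96 − 6·35 (+22 from intervention) = 69
  M = 168 − 6·69 = -246
Policy B (H := 78):
  K = 143
  H = 78
  B = 161 + 143 − 6·78 = -164
  M = 168 − 6·(-164) = 1152
Policy C (K − 54):
  K = 143 − 54 = 89
  H = 35
  B = 161 + 89 − 6·35 = 40
  M = 168 − 6·40 = -72
Comparing — Policy A: M=-246, Policy B: M=1152, Policy C: M=-72. Lowest is -246 (Policy A).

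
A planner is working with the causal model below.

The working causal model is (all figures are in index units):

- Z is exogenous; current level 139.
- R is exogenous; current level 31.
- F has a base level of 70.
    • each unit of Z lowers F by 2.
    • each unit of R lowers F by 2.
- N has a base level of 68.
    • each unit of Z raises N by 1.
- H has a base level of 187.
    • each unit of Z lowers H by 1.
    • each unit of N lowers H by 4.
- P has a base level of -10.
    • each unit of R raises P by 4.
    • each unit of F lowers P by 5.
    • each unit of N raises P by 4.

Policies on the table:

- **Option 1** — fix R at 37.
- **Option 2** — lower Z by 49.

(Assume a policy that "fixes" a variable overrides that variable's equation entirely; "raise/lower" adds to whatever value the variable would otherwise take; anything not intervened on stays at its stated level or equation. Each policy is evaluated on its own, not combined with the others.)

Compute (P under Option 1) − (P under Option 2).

Option 1 (R := 37):
  Z = 139
  R = 37
  F = 70 − 2·139 − 2·37 = -282
  N = 68 + 139 = 207
  P = -10 + 4·37 − 5·(-282) + 4·207 = 2376
Option 2 (Z − 49):
  Z = 139 − 49 = 90
  R = 31
  F = 70 − 2·90 − 2·31 = -172
  N = 68 + 90 = 158
  P = -10 + 4·31 − 5·(-172) + 4·158 = 1606
P: 2376 − 1606 = 770

770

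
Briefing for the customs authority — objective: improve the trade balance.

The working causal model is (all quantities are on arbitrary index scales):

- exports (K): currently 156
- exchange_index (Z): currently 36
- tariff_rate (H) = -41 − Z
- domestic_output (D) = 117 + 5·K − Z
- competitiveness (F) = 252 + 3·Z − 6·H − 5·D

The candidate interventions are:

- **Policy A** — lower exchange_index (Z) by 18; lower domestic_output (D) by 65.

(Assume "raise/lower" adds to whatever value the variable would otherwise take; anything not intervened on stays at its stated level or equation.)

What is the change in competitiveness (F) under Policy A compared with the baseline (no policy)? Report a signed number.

73

Baseline:
  K = 156
  Z = 36
  H = -41 − 36 = -77
  D = 117 + 5·156 − 36 = 861
  F = 252 + 3·36 − 6·(-77) − 5·861 = -3483
Policy A (Z − 18, D − 65):
  K = 156
  Z = 36 − 18 = 18
  H = -41 − 18 = -59
  D = 117 + 5·156 − 18 (−65 from intervention) = 814
  F = 252 + 3·18 − 6·(-59) − 5·814 = -3410
Change in F: -3410 − (-3483) = 73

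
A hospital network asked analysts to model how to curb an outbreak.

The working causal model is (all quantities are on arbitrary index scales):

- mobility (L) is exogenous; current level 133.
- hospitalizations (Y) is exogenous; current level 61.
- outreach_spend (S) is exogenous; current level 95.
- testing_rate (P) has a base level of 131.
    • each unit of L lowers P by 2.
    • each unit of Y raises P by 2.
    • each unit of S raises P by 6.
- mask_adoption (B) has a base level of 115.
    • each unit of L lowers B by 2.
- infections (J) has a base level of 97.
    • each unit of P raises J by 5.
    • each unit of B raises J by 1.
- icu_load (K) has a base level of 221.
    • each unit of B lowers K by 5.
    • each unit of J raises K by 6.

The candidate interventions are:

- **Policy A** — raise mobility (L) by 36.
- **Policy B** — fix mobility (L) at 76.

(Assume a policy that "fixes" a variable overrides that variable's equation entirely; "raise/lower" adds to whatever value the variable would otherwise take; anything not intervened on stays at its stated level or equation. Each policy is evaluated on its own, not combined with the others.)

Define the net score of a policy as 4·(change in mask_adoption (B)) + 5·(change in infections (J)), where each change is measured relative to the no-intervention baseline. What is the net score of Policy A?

Baseline:
  L = 133
  Y = 61
  S = 95
  P = 131 − 2·133 + 2·61 + 6·95 = 557
  B = 115 − 2·133 = -151
  J = 97 + 5·557 + (-151) = 2731
Policy A (L + 36):
  L = 133 + 36 = 169
  Y = 61
  S = 95
  P = 131 − 2·169 + 2·61 + 6·95 = 485
  B = 115 − 2·169 = -223
  J = 97 + 5·485 + (-223) = 2299
ΔB = -223 − (-151) = -72; ΔJ = 2299 − 2731 = -432
Score = 4·(-72) + 5·(-432) = -2448

-2448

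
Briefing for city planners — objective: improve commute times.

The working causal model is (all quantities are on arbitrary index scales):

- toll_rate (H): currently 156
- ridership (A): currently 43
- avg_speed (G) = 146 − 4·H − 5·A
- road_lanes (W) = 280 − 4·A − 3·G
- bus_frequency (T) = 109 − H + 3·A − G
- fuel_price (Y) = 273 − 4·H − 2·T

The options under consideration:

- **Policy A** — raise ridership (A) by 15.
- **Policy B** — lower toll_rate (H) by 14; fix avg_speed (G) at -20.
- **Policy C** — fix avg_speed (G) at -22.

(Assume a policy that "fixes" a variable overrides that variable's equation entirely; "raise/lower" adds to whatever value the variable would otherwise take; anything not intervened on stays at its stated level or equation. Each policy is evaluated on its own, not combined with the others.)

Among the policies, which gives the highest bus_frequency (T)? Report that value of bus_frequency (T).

895

Policy A (A + 15):
  H = 156
  A = 43 + 15 = 58
  G = 146 − 4·156 − 5·58 = -768
  T = 109 − 156 + 3·58 − (-768) = 895
Policy B (H − 14, G := -20):
  H = 156 − 14 = 142
  A = 43
  G = -20
  T = 109 − 142 + 3·43 − (-20) = 116
Policy C (G := -22):
  H = 156
  A = 43
  G = -22
  T = 109 − 156 + 3·43 − (-22) = 104
Comparing — Policy A: T=895, Policy B: T=116, Policy C: T=104. Highest is 895 (Policy A).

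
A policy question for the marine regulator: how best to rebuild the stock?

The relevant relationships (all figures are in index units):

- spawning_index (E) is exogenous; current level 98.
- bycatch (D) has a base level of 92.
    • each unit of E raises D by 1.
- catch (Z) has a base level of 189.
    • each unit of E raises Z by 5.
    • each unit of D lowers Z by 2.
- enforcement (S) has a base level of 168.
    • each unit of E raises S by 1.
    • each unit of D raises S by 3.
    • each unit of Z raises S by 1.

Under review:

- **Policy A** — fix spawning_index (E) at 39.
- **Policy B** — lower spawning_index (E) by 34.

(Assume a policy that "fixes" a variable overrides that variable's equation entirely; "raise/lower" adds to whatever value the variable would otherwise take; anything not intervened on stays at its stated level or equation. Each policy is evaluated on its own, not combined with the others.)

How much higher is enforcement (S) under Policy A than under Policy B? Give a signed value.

Policy A (E := 39):
  E = 39
  D = 92 + 39 = 131
  Z = 189 + 5·39 − 2·131 = 122
  S = 168 + 39 + 3·131 + 122 = 722
Policy B (E − 34):
  E = 98 − 34 = 64
  D = 92 + 64 = 156
  Z = 189 + 5·64 − 2·156 = 197
  S = 168 + 64 + 3·156 + 197 = 897
S: 722 − 897 = -175

-175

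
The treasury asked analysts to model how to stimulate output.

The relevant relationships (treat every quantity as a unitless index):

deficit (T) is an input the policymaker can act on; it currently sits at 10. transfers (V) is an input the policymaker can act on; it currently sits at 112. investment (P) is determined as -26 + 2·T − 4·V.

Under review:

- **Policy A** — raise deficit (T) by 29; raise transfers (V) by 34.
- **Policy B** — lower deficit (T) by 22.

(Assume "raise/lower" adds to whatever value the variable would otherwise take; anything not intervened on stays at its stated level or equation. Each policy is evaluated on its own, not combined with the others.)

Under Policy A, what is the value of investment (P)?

Policy A (T + 29, V + 34):
  T = 10 + 29 = 39
  V = 112 + 34 = 146
  P = -26 + 2·39 − 4·146 = -532

-532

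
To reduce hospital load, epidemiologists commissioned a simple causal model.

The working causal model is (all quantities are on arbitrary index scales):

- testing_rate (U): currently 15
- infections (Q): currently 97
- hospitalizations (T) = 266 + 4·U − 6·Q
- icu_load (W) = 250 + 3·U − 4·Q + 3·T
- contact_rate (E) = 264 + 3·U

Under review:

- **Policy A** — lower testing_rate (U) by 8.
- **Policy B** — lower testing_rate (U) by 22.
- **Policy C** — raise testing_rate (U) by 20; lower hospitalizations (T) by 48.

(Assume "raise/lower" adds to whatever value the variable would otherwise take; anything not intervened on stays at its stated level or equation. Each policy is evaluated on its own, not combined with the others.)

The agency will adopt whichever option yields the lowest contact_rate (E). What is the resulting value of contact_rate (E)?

Policy A (U − 8):
  U = 15 − 8 = 7
  E = 264 + 3·7 = 285
Policy B (U − 22):
  U = 15 − 22 = -7
  E = 264 + 3·(-7) = 243
Policy C (U + 20, T − 48):
  U = 15 + 20 = 35
  E = 264 + 3·35 = 369
Comparing — Policy A: E=285, Policy B: E=243, Policy C: E=369. Lowest is 243 (Policy B).

243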